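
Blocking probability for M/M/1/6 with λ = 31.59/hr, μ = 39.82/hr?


ρ = λ/μ = 31.59/39.82 = 0.7933
P_K = (1−ρ)ρ^K/(1−ρ^(K+1)) = (0.2067·0.249282)/(1 − 0.197760)
= 0.051522/0.802240 = 0.064222

Final: 0.064222


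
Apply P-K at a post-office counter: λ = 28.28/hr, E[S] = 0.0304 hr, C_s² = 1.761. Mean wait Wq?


ρ = λ·E[S] = 28.28·0.0304 = 0.8597
E[S²] = E[S]²(1+C_s²) = 0.0304²·(1+1.761) = 0.002552
Wq = λ·E[S²]/(2(1−ρ)) = 28.28·0.002552/(2·0.1403) = 0.25718 hr

Final: 0.25718 hr


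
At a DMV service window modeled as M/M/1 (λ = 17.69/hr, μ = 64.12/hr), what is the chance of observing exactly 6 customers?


ρ = 17.69/64.12 = 0.2759
P_n = (1−ρ)·ρ^n = (1 − 0.2759)·0.2759^6 = 0.7241·0.0004410 = 0.0003193

Final: 0.0003193


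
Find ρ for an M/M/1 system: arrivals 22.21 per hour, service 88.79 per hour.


ρ = λ/μ = 22.21/88.79 = 0.2501

Final: 0.2501


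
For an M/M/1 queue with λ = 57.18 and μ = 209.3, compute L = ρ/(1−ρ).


ρ = λ/μ = 57.18/209.3 = 0.2732
L = ρ/(1−ρ) = 0.2732/(1 − 0.2732) = 0.2732/0.7268 = 0.3759

Final: 0.3759


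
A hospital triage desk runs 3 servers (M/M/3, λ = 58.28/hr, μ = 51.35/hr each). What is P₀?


a = λ/μ = 58.28/51.35 = 1.1350; ρ = a/c = 0.3783
Σ_{k=0}^{2} a^k/k! (terms k=0..2) = 1.00000 + 1.13496 + 0.64406 = 2.77902
Tail: a^3/(3!(1−ρ)) = 1.46197/(6·0.6217) = 0.39194
P₀ = 1/(2.77902 + 0.39194) = 1/3.17096 = 0.315362

Final: 0.315362


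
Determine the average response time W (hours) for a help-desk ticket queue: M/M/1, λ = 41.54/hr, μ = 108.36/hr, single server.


W = 1/(μ−λ) = 1/(108.36 − 41.54) = 1/66.82 = 0.01497 hr

Final: 0.01497 hr


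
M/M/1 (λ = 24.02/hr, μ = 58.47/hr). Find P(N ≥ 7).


ρ = 24.02/58.47 = 0.4108
P(N ≥ n) = ρ^n = 0.4108^7 = 0.001975

Final: 0.001975


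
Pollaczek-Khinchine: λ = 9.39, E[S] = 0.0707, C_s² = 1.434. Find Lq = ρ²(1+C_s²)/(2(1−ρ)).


ρ = λ·E[S] = 9.39·0.0707 = 0.6639
Lq = ρ²(1+C_s²)/(2(1−ρ)) = 0.4407·(1+1.434)/(2·0.3361)
= 0.4407·2.4340/0.6723 = 1.59572

Final: 1.59572


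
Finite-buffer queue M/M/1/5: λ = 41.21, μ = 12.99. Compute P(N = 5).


ρ = λ/μ = 41.21/12.99 = 3.1724
P_K = (1−ρ)ρ^K/(1−ρ^(K+1)) = (-2.1724·321.341870)/(1 − 1019.437912)
= -698.096042/-1018.437912 = 0.685458

Final: 0.685458


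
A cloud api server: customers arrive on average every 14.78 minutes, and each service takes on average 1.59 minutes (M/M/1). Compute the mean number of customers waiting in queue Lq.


λ = 60/14.78 = 4.0595 /hr
μ = 60/1.59 = 37.7358 /hr
ρ = λ/μ = 4.0595/37.7358 = 0.1076
Lq = ρ²/(1−ρ) = 0.01157/0.8924 = 0.01297

Final: 0.01297


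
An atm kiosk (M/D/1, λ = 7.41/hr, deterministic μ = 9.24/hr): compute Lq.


ρ = 7.41/9.24 = 0.8019
M/D/1: Lq = ρ²/(2(1−ρ)) = 0.6431/(2·0.1981) = 1.62362

Final: 1.62362


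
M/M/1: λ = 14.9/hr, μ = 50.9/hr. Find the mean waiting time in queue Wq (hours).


ρ = 14.9/50.9 = 0.2927
Wq = ρ/(μ−λ) = 0.2927/(50.9 − 14.9) = 0.2927/36.00 = 0.008131 hr

Final: 0.008131 hr


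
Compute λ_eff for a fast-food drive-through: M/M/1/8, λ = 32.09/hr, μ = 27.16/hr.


ρ = 1.1815; P_K = (1−ρ)ρ^8/(1−ρ^9) = 0.197688
λ_eff = λ(1 − P_K) = 32.09·(1 − 0.197688) = 32.09·0.802312 = 25.7462 /hr

Final: 25.7462 /hr


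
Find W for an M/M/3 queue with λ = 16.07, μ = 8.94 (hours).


a = 1.7975; ρ = 0.5992; P₀ = 0.146451
Lq = P₀·a^c·ρ/(c!(1−ρ)²) = 0.52873
Wq = Lq/λ = 0.52873/16.07 = 0.03290 hr
W = Wq + 1/μ = 0.03290 + 0.11186 = 0.14476 hr

Final: 0.14476 hr


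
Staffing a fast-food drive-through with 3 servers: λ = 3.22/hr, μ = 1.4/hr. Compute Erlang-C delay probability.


a = λ/μ = 2.3000; ρ = a/3 = 0.7667
P₀ = 0.068326 (from M/M/c formula)
C(c,a) = [a^c/(c!(1−ρ))]·P₀ = [12.16700/(6·0.2333)]·0.068326
= 8.69071·0.068326 = 0.593802

Final: 0.593802


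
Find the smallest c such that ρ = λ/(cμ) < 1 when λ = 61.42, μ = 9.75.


Stability requires cμ > λ ⇔ c > λ/μ.
λ/μ = 61.42/9.75 = 6.2995
Minimum integer c = ⌊6.2995⌋ + 1 = 7
Check: 7·9.75 = 68.25 > 61.42, while 6·9.75 = 58.50 ≤ 61.42

Final: 7 servers


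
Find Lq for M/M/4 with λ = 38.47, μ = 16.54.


a = λ/μ = 2.3259; ρ = a/4 = 0.5815
P₀ = 0.090570
Lq = P₀·a^c·ρ / (c!·(1−ρ)²) = 0.090570·29.26488·0.5815/(24·0.17517)
= 0.36660

Final: 0.36660


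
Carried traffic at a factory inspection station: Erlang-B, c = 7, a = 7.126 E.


B(7,7.126) = 0.256637 (Erlang-B)
Carried load = a(1 − B) = 7.126·(1 − 0.256637) = 7.126·0.743363 = 5.2972 E

Final: 5.2972 Erlangs


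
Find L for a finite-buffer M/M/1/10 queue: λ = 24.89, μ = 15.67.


ρ = 24.89/15.67 = 1.5884
L = ρ[1 − (K+1)ρ^K + Kρ^(K+1)] / [(1−ρ)(1−ρ^(K+1))]
Numerator: 1.5884·(1 − 11·102.225443 + 10·162.373406) = 794.596476
Denominator: (-0.5884)·(-161.373406) = 94.949764
L = 794.596476/94.949764 = 8.3686

Final: 8.3686


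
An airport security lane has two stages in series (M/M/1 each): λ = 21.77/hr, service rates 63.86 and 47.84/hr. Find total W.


Each node sees arrival rate λ = 21.77/hr (tandem ⇒ throughput preserved).
W₁ = 1/(μ₁−λ) = 1/(63.86−21.77) = 0.02376 hr
W₂ = 1/(μ₂−λ) = 1/(47.84−21.77) = 0.03836 hr
W_total = W₁ + W₂ = 0.02376 + 0.03836 = 0.06212 hr

Final: 0.06212 hr


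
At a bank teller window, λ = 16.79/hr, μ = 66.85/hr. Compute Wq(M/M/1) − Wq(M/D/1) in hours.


ρ = 16.79/66.85 = 0.2512
Wq(M/M/1) = ρ/(μ−λ) = 0.2512/50.06 = 0.005017 hr
Wq(M/D/1) = ρ/(2(μ−λ)) = 0.002509 hr
Savings = 0.005017 − 0.002509 = 0.002509 hr

Final: 0.002509 hr


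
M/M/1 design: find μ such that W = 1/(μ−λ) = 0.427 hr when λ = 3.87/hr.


W = 1/(μ−λ) ⇒ μ − λ = 1/W = 1/0.427 = 2.3419
μ = λ + 1/W = 3.87 + 2.3419 = 6.2119 per hr

Final: 6.2119 /hr


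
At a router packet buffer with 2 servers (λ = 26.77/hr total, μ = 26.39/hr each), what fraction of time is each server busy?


ρ = λ/(cμ) = 26.77/(2·26.39) = 26.77/52.78 = 0.5072

Final: 0.5072


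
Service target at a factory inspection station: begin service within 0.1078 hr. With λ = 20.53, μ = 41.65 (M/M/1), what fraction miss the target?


ρ = 20.53/41.65 = 0.4929
P(Wq > t) = ρ·e^{−(μ−λ)t} = 0.4929·e^{−2.2767}
= 0.4929·0.102619 = 0.050582

Final: 0.050582


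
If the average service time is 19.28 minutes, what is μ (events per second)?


μ = 1/(service time) in consistent units.
1 second = 0.0166667 min, so μ = 0.0166667/19.28 = 0.0008645 per second

Final: 0.0008645 /sec


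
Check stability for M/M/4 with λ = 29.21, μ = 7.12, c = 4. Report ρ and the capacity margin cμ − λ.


Total capacity cμ = 4·7.12 = 28.48/hr
ρ = λ/(cμ) = 29.21/28.48 = 1.0256
Stable ⇔ ρ < 1: NO
Spare capacity = cμ − λ = 28.48 − 29.21 = -0.73/hr

Final: ρ = 1.0256; unstable; margin = -0.73/hr


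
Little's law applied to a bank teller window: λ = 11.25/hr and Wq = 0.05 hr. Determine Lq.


Lq = λWq = 11.25·0.05 = 0.5625

Final: 0.5625


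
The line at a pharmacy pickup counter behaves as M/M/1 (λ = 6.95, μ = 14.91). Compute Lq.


ρ = 6.95/14.91 = 0.4661
Lq = ρ²/(1−ρ) = 0.2173/0.5339 = 0.4070

Final: 0.4070


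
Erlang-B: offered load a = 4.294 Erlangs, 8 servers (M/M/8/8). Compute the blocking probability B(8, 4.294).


B(c,a) = (a^c/c!) / Σ_{k=0}^{c} a^k/k!
a^8/8! = 2.866657
Σ terms (k=0..8): 1.00000 + 4.29400 + 9.21922 + 13.19577 + 14.16566 + 12.16547 + 8.70642 + 5.34077 + 2.86666 = 70.953976
B = 2.866657/70.953976 = 0.040402

Final: 0.040402


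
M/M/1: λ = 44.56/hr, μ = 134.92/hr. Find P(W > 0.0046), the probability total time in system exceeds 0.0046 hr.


W ~ Exponential(μ−λ) for M/M/1.
μ − λ = 134.92 − 44.56 = 90.3600
P(W > t) = e^{−(μ−λ)t} = e^{−0.4157} = 0.659907

Final: 0.659907


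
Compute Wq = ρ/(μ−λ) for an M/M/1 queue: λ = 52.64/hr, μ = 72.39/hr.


ρ = 52.64/72.39 = 0.7272
Wq = ρ/(μ−λ) = 0.7272/(72.39 − 52.64) = 0.7272/19.75 = 0.03682 hr

Final: 0.03682 hr


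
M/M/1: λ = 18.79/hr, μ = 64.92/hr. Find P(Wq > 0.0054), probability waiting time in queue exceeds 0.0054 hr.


ρ = 18.79/64.92 = 0.2894
P(Wq > t) = ρ·e^{−(μ−λ)t} = 0.2894·e^{−0.2491}
= 0.2894·0.779500 = 0.225613

Final: 0.225613


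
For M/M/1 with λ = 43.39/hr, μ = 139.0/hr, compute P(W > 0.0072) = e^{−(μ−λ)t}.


W ~ Exponential(μ−λ) for M/M/1.
μ − λ = 139.0 − 43.39 = 95.6100
P(W > t) = e^{−(μ−λ)t} = e^{−0.6884} = 0.502383

Final: 0.502383


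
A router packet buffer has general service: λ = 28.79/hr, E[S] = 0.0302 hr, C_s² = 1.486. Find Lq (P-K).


ρ = λ·E[S] = 28.79·0.0302 = 0.8695
Lq = ρ²(1+C_s²)/(2(1−ρ)) = 0.7560·(1+1.486)/(2·0.1305)
= 0.7560·2.4860/0.2611 = 7.19810

Final: 7.19810


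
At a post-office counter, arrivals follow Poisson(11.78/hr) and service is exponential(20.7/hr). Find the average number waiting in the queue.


ρ = 11.78/20.7 = 0.5691
Lq = ρ²/(1−ρ) = 0.3239/0.4309 = 0.7515

Final: 0.7515


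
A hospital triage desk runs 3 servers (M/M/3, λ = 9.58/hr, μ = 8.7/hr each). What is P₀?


a = λ/μ = 9.58/8.7 = 1.1011; ρ = a/c = 0.3670
Σ_{k=0}^{2} a^k/k! (terms k=0..2) = 1.00000 + 1.10115 + 0.60627 = 2.70741
Tail: a^3/(3!(1−ρ)) = 1.33518/(6·0.6330) = 0.35157
P₀ = 1/(2.70741 + 0.35157) = 1/3.05899 = 0.326905

Final: 0.326905


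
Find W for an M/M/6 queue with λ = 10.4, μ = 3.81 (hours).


a = 2.7297; ρ = 0.4549; P₀ = 0.064620
Lq = P₀·a^c·ρ/(c!(1−ρ)²) = 0.05685
Wq = Lq/λ = 0.05685/10.4 = 0.005467 hr
W = Wq + 1/μ = 0.005467 + 0.26247 = 0.26793 hr

Final: 0.26793 hr


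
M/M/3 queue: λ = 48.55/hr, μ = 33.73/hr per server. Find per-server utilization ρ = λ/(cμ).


ρ = λ/(cμ) = 48.55/(3·33.73) = 48.55/101.19 = 0.4798

Final: 0.4798


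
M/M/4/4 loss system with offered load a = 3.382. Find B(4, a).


B(c,a) = (a^c/c!) / Σ_{k=0}^{c} a^k/k!
a^4/4! = 5.451088
Σ terms (k=0..4): 1.00000 + 3.38200 + 5.71896 + 6.44718 + 5.45109 = 21.999226
B = 5.451088/21.999226 = 0.247785

Final: 0.247785


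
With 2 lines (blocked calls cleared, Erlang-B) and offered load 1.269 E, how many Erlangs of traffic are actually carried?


B(2,1.269) = 0.261917 (Erlang-B)
Carried load = a(1 − B) = 1.269·(1 − 0.261917) = 1.269·0.738083 = 0.9366 E

Final: 0.9366 Erlangs


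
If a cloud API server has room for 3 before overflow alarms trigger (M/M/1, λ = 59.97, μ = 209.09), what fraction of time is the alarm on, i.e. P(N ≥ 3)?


ρ = 59.97/209.09 = 0.2868
P(N ≥ n) = ρ^n = 0.2868^3 = 0.023594

Final: 0.023594


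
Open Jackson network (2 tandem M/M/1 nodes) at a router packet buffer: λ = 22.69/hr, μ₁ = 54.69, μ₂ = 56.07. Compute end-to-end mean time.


Each node sees arrival rate λ = 22.69/hr (tandem ⇒ throughput preserved).
W₁ = 1/(μ₁−λ) = 1/(54.69−22.69) = 0.03125 hr
W₂ = 1/(μ₂−λ) = 1/(56.07−22.69) = 0.02996 hr
W_total = W₁ + W₂ = 0.03125 + 0.02996 = 0.06121 hr

Final: 0.06121 hr


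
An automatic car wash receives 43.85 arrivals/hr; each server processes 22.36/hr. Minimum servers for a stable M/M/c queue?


Stability requires cμ > λ ⇔ c > λ/μ.
λ/μ = 43.85/22.36 = 1.9611
Minimum integer c = ⌊1.9611⌋ + 1 = 2
Check: 2·22.36 = 44.72 > 43.85, while 1·22.36 = 22.36 ≤ 43.85

Final: 2 servers


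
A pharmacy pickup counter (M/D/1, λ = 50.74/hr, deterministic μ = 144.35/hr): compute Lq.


ρ = 50.74/144.35 = 0.3515
M/D/1: Lq = ρ²/(2(1−ρ)) = 0.1236/(2·0.6485) = 0.09526

Final: 0.09526


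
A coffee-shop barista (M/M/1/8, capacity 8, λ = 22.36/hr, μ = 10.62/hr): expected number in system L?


ρ = 22.36/10.62 = 2.1055
L = ρ[1 − (K+1)ρ^K + Kρ^(K+1)] / [(1−ρ)(1−ρ^(K+1))]
Numerator: 2.1055·(1 − 9·386.169758 + 8·813.065516) = 6379.540256
Denominator: (-1.1055)·(-812.065516) = 897.707077
L = 6379.540256/897.707077 = 7.1065

Final: 7.1065


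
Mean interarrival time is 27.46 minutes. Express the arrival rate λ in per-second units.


λ = 1/(interarrival time) in consistent units.
1 second = 0.0166667 min, so λ = 0.0166667/27.46 = 0.0006069 per second

Final: 0.0006069 /sec


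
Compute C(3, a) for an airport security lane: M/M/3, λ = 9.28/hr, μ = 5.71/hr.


a = λ/μ = 1.6252; ρ = a/3 = 0.5417
P₀ = 0.181583 (from M/M/c formula)
C(c,a) = [a^c/(c!(1−ρ))]·P₀ = [4.29275/(6·0.4583)]·0.181583
= 1.56125·0.181583 = 0.283496

Final: 0.283496


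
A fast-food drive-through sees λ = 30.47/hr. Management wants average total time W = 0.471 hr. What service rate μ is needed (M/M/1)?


W = 1/(μ−λ) ⇒ μ − λ = 1/W = 1/0.471 = 2.1231
μ = λ + 1/W = 30.47 + 2.1231 = 32.5931 per hr

Final: 32.5931 /hr


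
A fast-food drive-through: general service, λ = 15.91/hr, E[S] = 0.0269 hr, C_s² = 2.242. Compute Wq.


ρ = λ·E[S] = 15.91·0.0269 = 0.4280
E[S²] = E[S]²(1+C_s²) = 0.0269²·(1+2.242) = 0.002346
Wq = λ·E[S²]/(2(1−ρ)) = 15.91·0.002346/(2·0.5720) = 0.03262 hr

Final: 0.03262 hr


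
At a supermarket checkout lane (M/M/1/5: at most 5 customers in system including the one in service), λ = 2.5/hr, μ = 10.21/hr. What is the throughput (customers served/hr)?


ρ = 0.2449; P_K = (1−ρ)ρ^5/(1−ρ^6) = 0.0006648
λ_eff = λ(1 − P_K) = 2.5·(1 − 0.0006648) = 2.5·0.999335 = 2.4983 /hr

Final: 2.4983 /hr


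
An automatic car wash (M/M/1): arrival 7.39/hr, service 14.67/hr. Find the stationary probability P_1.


ρ = 7.39/14.67 = 0.5037
P_n = (1−ρ)·ρ^n = (1 − 0.5037)·0.5037^1 = 0.4963·0.503749 = 0.249986

Final: 0.249986


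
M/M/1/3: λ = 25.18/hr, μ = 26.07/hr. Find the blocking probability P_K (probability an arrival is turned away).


ρ = λ/μ = 25.18/26.07 = 0.9659
P_K = (1−ρ)ρ^K/(1−ρ^(K+1)) = (0.03414·0.901040)/(1 − 0.870280)
= 0.030760/0.129720 = 0.237129

Final: 0.237129


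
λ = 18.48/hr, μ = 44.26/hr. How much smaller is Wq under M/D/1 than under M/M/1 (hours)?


ρ = 18.48/44.26 = 0.4175
Wq(M/M/1) = ρ/(μ−λ) = 0.4175/25.78 = 0.01620 hr
Wq(M/D/1) = ρ/(2(μ−λ)) = 0.008098 hr
Savings = 0.01620 − 0.008098 = 0.008098 hr

Final: 0.008098 hr


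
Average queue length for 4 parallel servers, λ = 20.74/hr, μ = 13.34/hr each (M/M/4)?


a = λ/μ = 1.5547; ρ = a/4 = 0.3887
P₀ = 0.208861
Lq = P₀·a^c·ρ / (c!·(1−ρ)²) = 0.208861·5.84267·0.3887/(24·0.37371)
= 0.05288

Final: 0.05288


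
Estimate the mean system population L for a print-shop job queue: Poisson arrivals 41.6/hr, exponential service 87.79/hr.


ρ = λ/μ = 41.6/87.79 = 0.4739
L = ρ/(1−ρ) = 0.4739/(1 − 0.4739) = 0.4739/0.5261 = 0.9006

Final: 0.9006


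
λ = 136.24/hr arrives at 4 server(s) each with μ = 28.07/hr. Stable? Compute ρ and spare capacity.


Total capacity cμ = 4·28.07 = 112.28/hr
ρ = λ/(cμ) = 136.24/112.28 = 1.2134
Stable ⇔ ρ < 1: NO
Spare capacity = cμ − λ = 112.28 − 136.24 = -23.96/hr

Final: ρ = 1.2134; unstable; margin = -23.96/hr


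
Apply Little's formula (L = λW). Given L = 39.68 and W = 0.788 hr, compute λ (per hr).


λ = L/W = 39.68/0.788 = 50.3553 /hr

Final: 50.3553 /hr


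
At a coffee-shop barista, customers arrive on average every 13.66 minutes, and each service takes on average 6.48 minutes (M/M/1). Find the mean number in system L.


λ = 60/13.66 = 4.3924 /hr
μ = 60/6.48 = 9.2593 /hr
ρ = λ/μ = 4.3924/9.2593 = 0.4744
L = ρ/(1−ρ) = 0.4744/0.5256 = 0.9025

Final: 0.9025


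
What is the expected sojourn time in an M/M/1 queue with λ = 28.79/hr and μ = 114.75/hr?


W = 1/(μ−λ) = 1/(114.75 − 28.79) = 1/85.96 = 0.01163 hr

Final: 0.01163 hr


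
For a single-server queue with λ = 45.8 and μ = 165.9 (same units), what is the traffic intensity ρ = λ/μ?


ρ = λ/μ = 45.8/165.9 = 0.2761

Final: 0.2761


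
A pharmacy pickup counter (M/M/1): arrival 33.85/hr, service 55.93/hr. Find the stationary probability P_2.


ρ = 33.85/55.93 = 0.6052
P_n = (1−ρ)·ρ^n = (1 − 0.6052)·0.6052^2 = 0.3948·0.366292 = 0.144605

Final: 0.144605


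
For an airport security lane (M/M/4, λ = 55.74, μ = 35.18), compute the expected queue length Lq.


a = λ/μ = 1.5844; ρ = a/4 = 0.3961
P₀ = 0.202537
Lq = P₀·a^c·ρ / (c!·(1−ρ)²) = 0.202537·6.30209·0.3961/(24·0.36469)
= 0.05777

Final: 0.05777


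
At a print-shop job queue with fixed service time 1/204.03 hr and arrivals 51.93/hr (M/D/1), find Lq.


ρ = 51.93/204.03 = 0.2545
M/D/1: Lq = ρ²/(2(1−ρ)) = 0.06478/(2·0.7455) = 0.04345

Final: 0.04345


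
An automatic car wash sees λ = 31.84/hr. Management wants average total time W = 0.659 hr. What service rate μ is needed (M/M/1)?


W = 1/(μ−λ) ⇒ μ − λ = 1/W = 1/0.659 = 1.5175
μ = λ + 1/W = 31.84 + 1.5175 = 33.3575 per hr

Final: 33.3575 /hr


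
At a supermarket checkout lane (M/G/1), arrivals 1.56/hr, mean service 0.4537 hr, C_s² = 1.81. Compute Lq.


ρ = λ·E[S] = 1.56·0.4537 = 0.7078
Lq = ρ²(1+C_s²)/(2(1−ρ)) = 0.5009·(1+1.81)/(2·0.2922)
= 0.5009·2.8100/0.5845 = 2.40847

Final: 2.40847


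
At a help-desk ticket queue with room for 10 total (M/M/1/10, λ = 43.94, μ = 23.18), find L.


ρ = 43.94/23.18 = 1.8956
L = ρ[1 − (K+1)ρ^K + Kρ^(K+1)] / [(1−ρ)(1−ρ^(K+1))]
Numerator: 1.8956·(1 − 11·599.054327 + 10·1135.567176) = 9036.464131
Denominator: (-0.8956)·(-1134.567176) = 1016.117971
L = 9036.464131/1016.117971 = 8.8931

Final: 8.8931


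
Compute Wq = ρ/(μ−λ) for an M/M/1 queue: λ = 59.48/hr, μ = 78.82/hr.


ρ = 59.48/78.82 = 0.7546
Wq = ρ/(μ−λ) = 0.7546/(78.82 − 59.48) = 0.7546/19.34 = 0.03902 hr

Final: 0.03902 hr


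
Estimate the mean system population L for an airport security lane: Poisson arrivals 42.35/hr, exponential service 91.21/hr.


ρ = λ/μ = 42.35/91.21 = 0.4643
L = ρ/(1−ρ) = 0.4643/(1 − 0.4643) = 0.4643/0.5357 = 0.8668

Final: 0.8668


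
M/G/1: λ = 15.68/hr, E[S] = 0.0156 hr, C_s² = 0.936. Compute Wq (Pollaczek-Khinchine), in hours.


ρ = λ·E[S] = 15.68·0.0156 = 0.2446
E[S²] = E[S]²(1+C_s²) = 0.0156²·(1+0.936) = 0.0004711
Wq = λ·E[S²]/(2(1−ρ)) = 15.68·0.0004711/(2·0.7554) = 0.004890 hr

Final: 0.004890 hr


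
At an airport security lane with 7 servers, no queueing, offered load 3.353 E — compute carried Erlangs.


B(7,3.353) = 0.033794 (Erlang-B)
Carried load = a(1 − B) = 3.353·(1 − 0.033794) = 3.353·0.966206 = 3.2397 E

Final: 3.2397 Erlangs


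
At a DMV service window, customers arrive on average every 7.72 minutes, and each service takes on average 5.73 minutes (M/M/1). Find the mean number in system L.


λ = 60/7.72 = 7.7720 /hr
μ = 60/5.73 = 10.4712 /hr
ρ = λ/μ = 7.7720/10.4712 = 0.7422
L = ρ/(1−ρ) = 0.7422/0.2578 = 2.8794

Final: 2.8794


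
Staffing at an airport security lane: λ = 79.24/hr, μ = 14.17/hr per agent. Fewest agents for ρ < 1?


Stability requires cμ > λ ⇔ c > λ/μ.
λ/μ = 79.24/14.17 = 5.5921
Minimum integer c = ⌊5.5921⌋ + 1 = 6
Check: 6·14.17 = 85.02 > 79.24, while 5·14.17 = 70.85 ≤ 79.24

Final: 6 servers


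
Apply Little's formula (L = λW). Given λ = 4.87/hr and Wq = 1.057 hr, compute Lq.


Lq = λWq = 4.87·1.057 = 5.1476

Final: 5.1476


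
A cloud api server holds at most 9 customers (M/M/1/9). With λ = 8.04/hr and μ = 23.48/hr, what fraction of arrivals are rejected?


ρ = λ/μ = 8.04/23.48 = 0.3424
P_K = (1−ρ)ρ^K/(1−ρ^(K+1)) = (0.6576·0.00006472)/(1 − 0.00002216)
= 0.00004256/0.999978 = 0.00004256

Final: 0.00004256


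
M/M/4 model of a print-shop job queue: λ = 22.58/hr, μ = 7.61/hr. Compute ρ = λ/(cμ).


ρ = λ/(cμ) = 22.58/(4·7.61) = 22.58/30.44 = 0.7418

Final: 0.7418


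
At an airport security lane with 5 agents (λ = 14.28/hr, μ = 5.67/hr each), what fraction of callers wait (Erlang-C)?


a = λ/μ = 2.5185; ρ = a/5 = 0.5037
P₀ = 0.078553 (from M/M/c formula)
C(c,a) = [a^c/(c!(1−ρ))]·P₀ = [101.32713/(120·0.4963)]·0.078553
= 1.70139·0.078553 = 0.133650

Final: 0.133650


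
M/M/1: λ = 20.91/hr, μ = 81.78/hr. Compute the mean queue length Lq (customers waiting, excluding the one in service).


ρ = 20.91/81.78 = 0.2557
Lq = ρ²/(1−ρ) = 0.06538/0.7443 = 0.08783

Final: 0.08783


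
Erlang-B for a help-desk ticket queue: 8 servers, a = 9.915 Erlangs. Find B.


B(c,a) = (a^c/c!) / Σ_{k=0}^{c} a^k/k!
a^8/8! = 2316.440903
Σ terms (k=0..8): 1.00000 + 9.91500 + 49.15361 + 162.45269 + 402.67960 + 798.51365 + 1319.54381 + 1869.03956 + 2316.44090 = 6928.738834
B = 2316.440903/6928.738834 = 0.334324

Final: 0.334324


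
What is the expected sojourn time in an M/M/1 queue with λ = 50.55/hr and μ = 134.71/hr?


W = 1/(μ−λ) = 1/(134.71 − 50.55) = 1/84.16 = 0.01188 hr

Final: 0.01188 hr


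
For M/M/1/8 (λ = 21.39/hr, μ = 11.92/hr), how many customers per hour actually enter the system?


ρ = 1.7945; P_K = (1−ρ)ρ^8/(1−ρ^9) = 0.445037
λ_eff = λ(1 − P_K) = 21.39·(1 − 0.445037) = 21.39·0.554963 = 11.8707 /hr

Final: 11.8707 /hr


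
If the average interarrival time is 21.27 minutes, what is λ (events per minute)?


λ = 1/(interarrival time) in consistent units.
1 minute = 1 min, so λ = 1/21.27 = 0.04701 per minute

Final: 0.04701 /min


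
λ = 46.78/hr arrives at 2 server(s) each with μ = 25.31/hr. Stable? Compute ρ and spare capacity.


Total capacity cμ = 2·25.31 = 50.62/hr
ρ = λ/(cμ) = 46.78/50.62 = 0.9241
Stable ⇔ ρ < 1: YES
Spare capacity = cμ − λ = 50.62 − 46.78 = 3.84/hr

Final: ρ = 0.9241; stable; margin = 3.84/hr


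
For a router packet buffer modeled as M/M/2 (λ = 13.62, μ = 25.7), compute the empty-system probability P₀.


a = λ/μ = 13.62/25.7 = 0.5300; ρ = a/c = 0.2650
Σ_{k=0}^{1} a^k/k! (terms k=0..1) = 1.00000 + 0.52996 = 1.52996
Tail: a^2/(2!(1−ρ)) = 0.28086/(2·0.7350) = 0.19106
P₀ = 1/(1.52996 + 0.19106) = 1/1.72102 = 0.581052

Final: 0.581052


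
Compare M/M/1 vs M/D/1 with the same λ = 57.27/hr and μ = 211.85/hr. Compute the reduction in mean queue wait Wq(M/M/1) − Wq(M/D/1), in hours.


ρ = 57.27/211.85 = 0.2703
Wq(M/M/1) = ρ/(μ−λ) = 0.2703/154.58 = 0.001749 hr
Wq(M/D/1) = ρ/(2(μ−λ)) = 0.0008744 hr
Savings = 0.001749 − 0.0008744 = 0.0008744 hr

Final: 0.0008744 hr


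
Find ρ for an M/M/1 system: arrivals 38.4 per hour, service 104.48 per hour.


ρ = λ/μ = 38.4/104.48 = 0.3675

Final: 0.3675


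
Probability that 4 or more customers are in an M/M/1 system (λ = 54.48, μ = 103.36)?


ρ = 54.48/103.36 = 0.5271
P(N ≥ n) = ρ^n = 0.5271^4 = 0.077186

Final: 0.077186


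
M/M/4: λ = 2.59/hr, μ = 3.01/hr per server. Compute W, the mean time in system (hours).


a = 0.8605; ρ = 0.2151; P₀ = 0.422664
Lq = P₀·a^c·ρ/(c!(1−ρ)²) = 0.003371
Wq = Lq/λ = 0.003371/2.59 = 0.001302 hr
W = Wq + 1/μ = 0.001302 + 0.33223 = 0.33353 hr

Final: 0.33353 hr


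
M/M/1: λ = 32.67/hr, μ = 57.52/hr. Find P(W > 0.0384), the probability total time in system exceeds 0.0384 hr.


W ~ Exponential(μ−λ) for M/M/1.
μ − λ = 57.52 − 32.67 = 24.8500
P(W > t) = e^{−(μ−λ)t} = e^{−0.9542} = 0.385105

Final: 0.385105


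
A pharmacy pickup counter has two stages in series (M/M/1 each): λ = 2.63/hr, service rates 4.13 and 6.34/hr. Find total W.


Each node sees arrival rate λ = 2.63/hr (tandem ⇒ throughput preserved).
W₁ = 1/(μ₁−λ) = 1/(4.13−2.63) = 0.66667 hr
W₂ = 1/(μ₂−λ) = 1/(6.34−2.63) = 0.26954 hr
W_total = W₁ + W₂ = 0.66667 + 0.26954 = 0.93621 hr

Final: 0.93621 hr


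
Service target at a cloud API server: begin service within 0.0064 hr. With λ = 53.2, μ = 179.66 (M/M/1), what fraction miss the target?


ρ = 53.2/179.66 = 0.2961
P(Wq > t) = ρ·e^{−(μ−λ)t} = 0.2961·e^{−0.8093}
= 0.2961·0.445150 = 0.131816

Final: 0.131816


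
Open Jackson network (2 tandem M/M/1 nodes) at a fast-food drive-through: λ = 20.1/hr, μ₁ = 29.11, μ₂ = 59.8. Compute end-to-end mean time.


Each node sees arrival rate λ = 20.1/hr (tandem ⇒ throughput preserved).
W₁ = 1/(μ₁−λ) = 1/(29.11−20.1) = 0.11099 hr
W₂ = 1/(μ₂−λ) = 1/(59.8−20.1) = 0.02519 hr
W_total = W₁ + W₂ = 0.11099 + 0.02519 = 0.13618 hr

Final: 0.13618 hr


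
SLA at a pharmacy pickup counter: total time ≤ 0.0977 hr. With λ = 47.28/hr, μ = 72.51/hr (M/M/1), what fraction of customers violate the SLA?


W ~ Exponential(μ−λ) for M/M/1.
μ − λ = 72.51 − 47.28 = 25.2300
P(W > t) = e^{−(μ−λ)t} = e^{−2.4650} = 0.085011

Final: 0.085011


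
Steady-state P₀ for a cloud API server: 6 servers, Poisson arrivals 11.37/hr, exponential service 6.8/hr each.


a = λ/μ = 11.37/6.8 = 1.6721; ρ = a/c = 0.2787
Σ_{k=0}^{5} a^k/k! (terms k=0..5) = 1.00000 + 1.67206 + 1.39789 + 0.77912 + 0.32568 + 0.10891 = 5.28366
Tail: a^6/(6!(1−ρ)) = 21.85291/(720·0.7213) = 0.04208
P₀ = 1/(5.28366 + 0.04208) = 1/5.32574 = 0.187767

Final: 0.187767


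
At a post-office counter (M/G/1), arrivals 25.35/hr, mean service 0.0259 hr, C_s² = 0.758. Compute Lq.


ρ = λ·E[S] = 25.35·0.0259 = 0.6566
Lq = ρ²(1+C_s²)/(2(1−ρ)) = 0.4311·(1+0.758)/(2·0.3434)
= 0.4311·1.7580/0.6869 = 1.10332

Final: 1.10332


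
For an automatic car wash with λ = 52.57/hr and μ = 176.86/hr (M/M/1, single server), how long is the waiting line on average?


ρ = 52.57/176.86 = 0.2972
Lq = ρ²/(1−ρ) = 0.08835/0.7028 = 0.1257

Final: 0.1257


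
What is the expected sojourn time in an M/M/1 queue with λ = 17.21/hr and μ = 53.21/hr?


W = 1/(μ−λ) = 1/(53.21 − 17.21) = 1/36.00 = 0.02778 hr

Final: 0.02778 hr


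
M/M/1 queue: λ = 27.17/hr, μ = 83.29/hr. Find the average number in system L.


ρ = λ/μ = 27.17/83.29 = 0.3262
L = ρ/(1−ρ) = 0.3262/(1 − 0.3262) = 0.3262/0.6738 = 0.4841

Final: 0.4841


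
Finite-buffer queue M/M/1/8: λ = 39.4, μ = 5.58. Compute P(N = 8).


ρ = λ/μ = 39.4/5.58 = 7.0609
P_K = (1−ρ)ρ^K/(1−ρ^(K+1)) = (-6.0609·6178686.826818)/(1 − 43627286.913377)
= -37448600.086559/-43627285.913377 = 0.858376

Final: 0.858376


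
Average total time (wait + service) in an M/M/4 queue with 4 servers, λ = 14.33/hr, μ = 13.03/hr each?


a = 1.0998; ρ = 0.2749; P₀ = 0.332195
Lq = P₀·a^c·ρ/(c!(1−ρ)²) = 0.01059
Wq = Lq/λ = 0.01059/14.33 = 0.0007390 hr
W = Wq + 1/μ = 0.0007390 + 0.07675 = 0.07748 hr

Final: 0.07748 hr


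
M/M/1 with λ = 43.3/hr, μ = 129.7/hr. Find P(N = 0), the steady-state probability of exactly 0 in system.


ρ = 43.3/129.7 = 0.3338
P_n = (1−ρ)·ρ^n = (1 − 0.3338)·0.3338^0 = 0.6662·1.000000 = 0.666153

Final: 0.666153


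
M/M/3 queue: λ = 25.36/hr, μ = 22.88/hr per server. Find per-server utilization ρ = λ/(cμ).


ρ = λ/(cμ) = 25.36/(3·22.88) = 25.36/68.64 = 0.3695

Final: 0.3695


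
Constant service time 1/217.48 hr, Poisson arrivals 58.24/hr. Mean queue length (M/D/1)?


ρ = 58.24/217.48 = 0.2678
M/D/1: Lq = ρ²/(2(1−ρ)) = 0.07171/(2·0.7322) = 0.04897

Final: 0.04897


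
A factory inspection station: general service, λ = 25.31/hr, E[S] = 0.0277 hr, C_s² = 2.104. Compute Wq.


ρ = λ·E[S] = 25.31·0.0277 = 0.7011
E[S²] = E[S]²(1+C_s²) = 0.0277²·(1+2.104) = 0.002382
Wq = λ·E[S²]/(2(1−ρ)) = 25.31·0.002382/(2·0.2989) = 0.10083 hr

Final: 0.10083 hr


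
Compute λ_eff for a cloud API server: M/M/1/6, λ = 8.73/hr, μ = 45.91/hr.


ρ = 0.1902; P_K = (1−ρ)ρ^6/(1−ρ^7) = 0.00003829
λ_eff = λ(1 − P_K) = 8.73·(1 − 0.00003829) = 8.73·0.999962 = 8.7297 /hr

Final: 8.7297 /hr


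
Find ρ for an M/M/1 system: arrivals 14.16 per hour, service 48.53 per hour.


ρ = λ/μ = 14.16/48.53 = 0.2918

Final: 0.2918


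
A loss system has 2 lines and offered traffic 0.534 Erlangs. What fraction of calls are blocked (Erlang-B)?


B(c,a) = (a^c/c!) / Σ_{k=0}^{c} a^k/k!
a^2/2! = 0.142578
Σ terms (k=0..2): 1.00000 + 0.53400 + 0.14258 = 1.676578
B = 0.142578/1.676578 = 0.085041

Final: 0.085041


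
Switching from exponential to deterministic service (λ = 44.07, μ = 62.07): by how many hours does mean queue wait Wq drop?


ρ = 44.07/62.07 = 0.7100
Wq(M/M/1) = ρ/(μ−λ) = 0.7100/18.00 = 0.03944 hr
Wq(M/D/1) = ρ/(2(μ−λ)) = 0.01972 hr
Savings = 0.03944 − 0.01972 = 0.01972 hr

Final: 0.01972 hr


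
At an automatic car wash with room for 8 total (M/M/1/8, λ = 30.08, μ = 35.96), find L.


ρ = 30.08/35.96 = 0.8365
L = ρ[1 − (K+1)ρ^K + Kρ^(K+1)] / [(1−ρ)(1−ρ^(K+1))]
Numerator: 0.8365·(1 − 9·0.239698 + 8·0.200504) = 0.373697
Denominator: (0.1635)·(0.799496) = 0.130730
L = 0.373697/0.130730 = 2.8586

Final: 2.8586


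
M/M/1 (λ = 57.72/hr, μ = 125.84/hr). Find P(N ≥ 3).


ρ = 57.72/125.84 = 0.4587
P(N ≥ n) = ρ^n = 0.4587^3 = 0.096499

Final: 0.096499


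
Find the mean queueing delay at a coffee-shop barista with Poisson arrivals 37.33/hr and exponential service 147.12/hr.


ρ = 37.33/147.12 = 0.2537
Wq = ρ/(μ−λ) = 0.2537/(147.12 − 37.33) = 0.2537/109.79 = 0.002311 hr

Final: 0.002311 hr


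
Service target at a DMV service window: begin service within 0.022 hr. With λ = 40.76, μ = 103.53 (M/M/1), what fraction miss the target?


ρ = 40.76/103.53 = 0.3937
P(Wq > t) = ρ·e^{−(μ−λ)t} = 0.3937·e^{−1.3809}
= 0.3937·0.251342 = 0.098954

Final: 0.098954


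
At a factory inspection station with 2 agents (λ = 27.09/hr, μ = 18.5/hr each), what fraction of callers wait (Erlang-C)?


a = λ/μ = 1.4643; ρ = a/2 = 0.7322
P₀ = 0.154626 (from M/M/c formula)
C(c,a) = [a^c/(c!(1−ρ))]·P₀ = [2.14425/(2·0.2678)]·0.154626
= 4.00288·0.154626 = 0.618951

Final: 0.618951


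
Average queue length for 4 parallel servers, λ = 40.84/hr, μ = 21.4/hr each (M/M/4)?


a = λ/μ = 1.9084; ρ = a/4 = 0.4771
P₀ = 0.143992
Lq = P₀·a^c·ρ / (c!·(1−ρ)²) = 0.143992·13.26441·0.4771/(24·0.27342)
= 0.13887

Final: 0.13887


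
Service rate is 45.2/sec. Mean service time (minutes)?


Mean service time = 1/μ = 1/45.2 second = 0.02212 second
In minutes: 0.02212 × 0.0166667 = 0.0003687 min

Final: 0.0003687 min


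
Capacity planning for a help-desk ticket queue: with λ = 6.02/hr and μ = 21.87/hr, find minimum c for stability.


Stability requires cμ > λ ⇔ c > λ/μ.
λ/μ = 6.02/21.87 = 0.2753
Minimum integer c = ⌊0.2753⌋ + 1 = 1
Check: 1·21.87 = 21.87 > 6.02, while 0·21.87 = 0.00 ≤ 6.02

Final: 1 servers


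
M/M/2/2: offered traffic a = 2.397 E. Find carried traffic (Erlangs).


B(2,2.397) = 0.458197 (Erlang-B)
Carried load = a(1 − B) = 2.397·(1 − 0.458197) = 2.397·0.541803 = 1.2987 E

Final: 1.2987 Erlangs


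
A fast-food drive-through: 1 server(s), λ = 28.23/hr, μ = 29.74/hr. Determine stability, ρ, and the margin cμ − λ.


Total capacity cμ = 1·29.74 = 29.74/hr
ρ = λ/(cμ) = 28.23/29.74 = 0.9492
Stable ⇔ ρ < 1: YES
Spare capacity = cμ − λ = 29.74 − 28.23 = 1.51/hr

Final: ρ = 0.9492; stable; margin = 1.51/hr


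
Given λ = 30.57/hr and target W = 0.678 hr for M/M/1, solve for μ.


W = 1/(μ−λ) ⇒ μ − λ = 1/W = 1/0.678 = 1.4749
μ = λ + 1/W = 30.57 + 1.4749 = 32.0449 per hr

Final: 32.0449 /hr


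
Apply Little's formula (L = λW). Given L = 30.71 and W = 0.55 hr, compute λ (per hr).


λ = L/W = 30.71/0.55 = 55.8364 /hr

Final: 55.8364 /hr


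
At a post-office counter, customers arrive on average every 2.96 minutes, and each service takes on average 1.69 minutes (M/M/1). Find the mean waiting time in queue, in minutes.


λ = 60/2.96 = 20.2703 /hr
μ = 60/1.69 = 35.5030 /hr
ρ = λ/μ = 20.2703/35.5030 = 0.5709
Wq = ρ/(μ−λ) = 0.5709/(35.5030−20.2703) = 0.03748 hr
In minutes: 0.03748·60 = 2.249 min

Final: 2.249 min


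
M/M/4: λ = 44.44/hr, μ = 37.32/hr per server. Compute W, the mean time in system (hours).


a = 1.1908; ρ = 0.2977; P₀ = 0.302988
Lq = P₀·a^c·ρ/(c!(1−ρ)²) = 0.01532
Wq = Lq/λ = 0.01532/44.44 = 0.0003447 hr
W = Wq + 1/μ = 0.0003447 + 0.02680 = 0.02714 hr

Final: 0.02714 hr


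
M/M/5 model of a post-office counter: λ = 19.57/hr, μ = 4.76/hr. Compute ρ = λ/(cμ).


ρ = λ/(cμ) = 19.57/(5·4.76) = 19.57/23.80 = 0.8223

Final: 0.8223


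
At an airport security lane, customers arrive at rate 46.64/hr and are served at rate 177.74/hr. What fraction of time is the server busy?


ρ = λ/μ = 46.64/177.74 = 0.2624

Final: 0.2624


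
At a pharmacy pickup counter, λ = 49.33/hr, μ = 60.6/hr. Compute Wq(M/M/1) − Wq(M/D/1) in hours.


ρ = 49.33/60.6 = 0.8140
Wq(M/M/1) = ρ/(μ−λ) = 0.8140/11.27 = 0.07223 hr
Wq(M/D/1) = ρ/(2(μ−λ)) = 0.03611 hr
Savings = 0.07223 − 0.03611 = 0.03611 hr

Final: 0.03611 hr


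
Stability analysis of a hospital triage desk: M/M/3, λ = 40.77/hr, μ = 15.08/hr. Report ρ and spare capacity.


Total capacity cμ = 3·15.08 = 45.24/hr
ρ = λ/(cμ) = 40.77/45.24 = 0.9012
Stable ⇔ ρ < 1: YES
Spare capacity = cμ − λ = 45.24 − 40.77 = 4.47/hr

Final: ρ = 0.9012; stable; margin = 4.47/hr


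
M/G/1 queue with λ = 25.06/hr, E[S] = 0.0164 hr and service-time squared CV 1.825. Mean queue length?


ρ = λ·E[S] = 25.06·0.0164 = 0.4110
Lq = ρ²(1+C_s²)/(2(1−ρ)) = 0.1689·(1+1.825)/(2·0.5890)
= 0.1689·2.8250/1.1780 = 0.40505

Final: 0.40505


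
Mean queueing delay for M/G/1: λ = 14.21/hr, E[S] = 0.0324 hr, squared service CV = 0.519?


ρ = λ·E[S] = 14.21·0.0324 = 0.4604
E[S²] = E[S]²(1+C_s²) = 0.0324²·(1+0.519) = 0.001595
Wq = λ·E[S²]/(2(1−ρ)) = 14.21·0.001595/(2·0.5396) = 0.02100 hr

Final: 0.02100 hr


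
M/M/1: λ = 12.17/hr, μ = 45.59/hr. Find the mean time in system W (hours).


W = 1/(μ−λ) = 1/(45.59 − 12.17) = 1/33.42 = 0.02992 hr

Final: 0.02992 hr


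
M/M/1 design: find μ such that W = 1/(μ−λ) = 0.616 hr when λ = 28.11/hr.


W = 1/(μ−λ) ⇒ μ − λ = 1/W = 1/0.616 = 1.6234
μ = λ + 1/W = 28.11 + 1.6234 = 29.7334 per hr

Final: 29.7334 /hr


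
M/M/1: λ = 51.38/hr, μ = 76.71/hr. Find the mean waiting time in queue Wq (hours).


ρ = 51.38/76.71 = 0.6698
Wq = ρ/(μ−λ) = 0.6698/(76.71 − 51.38) = 0.6698/25.33 = 0.02644 hr

Final: 0.02644 hr


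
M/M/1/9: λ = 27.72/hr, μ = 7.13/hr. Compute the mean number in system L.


ρ = 27.72/7.13 = 3.8878
L = ρ[1 − (K+1)ρ^K + Kρ^(K+1)] / [(1−ρ)(1−ρ^(K+1))]
Numerator: 3.8878·(1 − 10·202923.930067 + 9·788927.256865) = 19715439.880527
Denominator: (-2.8878)·(-788926.256865) = 2278259.695490
L = 19715439.880527/2278259.695490 = 8.6537

Final: 8.6537


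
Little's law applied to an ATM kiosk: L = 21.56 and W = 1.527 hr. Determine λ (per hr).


λ = L/W = 21.56/1.527 = 14.1192 /hr

Final: 14.1192 /hr


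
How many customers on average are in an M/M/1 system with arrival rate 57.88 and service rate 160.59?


ρ = λ/μ = 57.88/160.59 = 0.3604
L = ρ/(1−ρ) = 0.3604/(1 − 0.3604) = 0.3604/0.6396 = 0.5635

Final: 0.5635


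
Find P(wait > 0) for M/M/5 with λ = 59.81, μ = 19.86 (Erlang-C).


a = λ/μ = 3.0116; ρ = a/5 = 0.6023
P₀ = 0.046047 (from M/M/c formula)
C(c,a) = [a^c/(c!(1−ρ))]·P₀ = [247.72669/(120·0.3977)]·0.046047
= 5.19103·0.046047 = 0.239029

Final: 0.239029


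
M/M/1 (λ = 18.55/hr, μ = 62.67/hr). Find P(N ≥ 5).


ρ = 18.55/62.67 = 0.2960
P(N ≥ n) = ρ^n = 0.2960^5 = 0.002272

Final: 0.002272


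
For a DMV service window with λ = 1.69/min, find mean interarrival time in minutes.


Mean interarrival time = 1/λ = 1/1.69 minute = 0.59172 minute
In minutes: 0.59172 × 1 = 0.5917 min

Final: 0.5917 min


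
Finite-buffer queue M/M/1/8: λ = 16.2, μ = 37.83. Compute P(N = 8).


ρ = λ/μ = 16.2/37.83 = 0.4282
P_K = (1−ρ)ρ^K/(1−ρ^(K+1)) = (0.5718·0.001131)/(1 − 0.0004843)
= 0.0006466/0.999516 = 0.0006469

Final: 0.0006469


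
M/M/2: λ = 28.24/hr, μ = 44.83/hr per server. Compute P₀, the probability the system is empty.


a = λ/μ = 28.24/44.83 = 0.6299; ρ = a/c = 0.3150
Σ_{k=0}^{1} a^k/k! (terms k=0..1) = 1.00000 + 0.62994 = 1.62994
Tail: a^2/(2!(1−ρ)) = 0.39682/(2·0.6850) = 0.28963
P₀ = 1/(1.62994 + 0.28963) = 1/1.91957 = 0.520950

Final: 0.520950


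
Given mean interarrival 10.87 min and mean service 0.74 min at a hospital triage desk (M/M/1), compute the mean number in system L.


λ = 60/10.87 = 5.5198 /hr
μ = 60/0.74 = 81.0811 /hr
ρ = λ/μ = 5.5198/81.0811 = 0.06808
L = ρ/(1−ρ) = 0.06808/0.9319 = 0.07305

Final: 0.07305


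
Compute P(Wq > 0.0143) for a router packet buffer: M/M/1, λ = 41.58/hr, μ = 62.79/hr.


ρ = 41.58/62.79 = 0.6622
P(Wq > t) = ρ·e^{−(μ−λ)t} = 0.6622·e^{−0.3033}
= 0.6622·0.738375 = 0.488958

Final: 0.488958


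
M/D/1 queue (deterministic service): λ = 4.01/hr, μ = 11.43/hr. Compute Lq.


ρ = 4.01/11.43 = 0.3508
M/D/1: Lq = ρ²/(2(1−ρ)) = 0.1231/(2·0.6492) = 0.09480

Final: 0.09480


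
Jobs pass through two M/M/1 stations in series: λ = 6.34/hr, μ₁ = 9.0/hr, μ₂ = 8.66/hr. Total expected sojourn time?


Each node sees arrival rate λ = 6.34/hr (tandem ⇒ throughput preserved).
W₁ = 1/(μ₁−λ) = 1/(9.0−6.34) = 0.37594 hr
W₂ = 1/(μ₂−λ) = 1/(8.66−6.34) = 0.43103 hr
W_total = W₁ + W₂ = 0.37594 + 0.43103 = 0.80697 hr

Final: 0.80697 hr


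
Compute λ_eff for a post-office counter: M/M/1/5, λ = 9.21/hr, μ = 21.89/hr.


ρ = 0.4207; P_K = (1−ρ)ρ^5/(1−ρ^6) = 0.007680
λ_eff = λ(1 − P_K) = 9.21·(1 − 0.007680) = 9.21·0.992320 = 9.1393 /hr

Final: 9.1393 /hr


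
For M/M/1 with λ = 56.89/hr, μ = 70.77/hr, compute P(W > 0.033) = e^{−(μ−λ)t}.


W ~ Exponential(μ−λ) for M/M/1.
μ − λ = 70.77 − 56.89 = 13.8800
P(W > t) = e^{−(μ−λ)t} = e^{−0.4580} = 0.632522

Final: 0.632522


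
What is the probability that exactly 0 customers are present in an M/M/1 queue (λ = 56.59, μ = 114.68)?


ρ = 56.59/114.68 = 0.4935
P_n = (1−ρ)·ρ^n = (1 − 0.4935)·0.4935^0 = 0.5065·1.000000 = 0.506540

Final: 0.506540


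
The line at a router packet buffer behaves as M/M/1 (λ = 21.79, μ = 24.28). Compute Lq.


ρ = 21.79/24.28 = 0.8974
Lq = ρ²/(1−ρ) = 0.8054/0.1026 = 7.8536

Final: 7.8536


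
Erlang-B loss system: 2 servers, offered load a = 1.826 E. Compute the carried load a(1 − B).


B(2,1.826) = 0.371041 (Erlang-B)
Carried load = a(1 − B) = 1.826·(1 − 0.371041) = 1.826·0.628959 = 1.1485 E

Final: 1.1485 Erlangs


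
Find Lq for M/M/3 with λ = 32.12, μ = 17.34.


a = λ/μ = 1.8524; ρ = a/3 = 0.6175
P₀ = 0.136293
Lq = P₀·a^c·ρ / (c!·(1−ρ)²) = 0.136293·6.35593·0.6175/(6·0.14634)
= 0.60917

Final: 0.60917


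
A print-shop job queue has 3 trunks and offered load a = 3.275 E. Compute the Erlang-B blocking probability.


B(c,a) = (a^c/c!) / Σ_{k=0}^{c} a^k/k!
a^3/3! = 5.854404
Σ terms (k=0..3): 1.00000 + 3.27500 + 5.36281 + 5.85440 = 15.492216
B = 5.854404/15.492216 = 0.377893

Final: 0.377893


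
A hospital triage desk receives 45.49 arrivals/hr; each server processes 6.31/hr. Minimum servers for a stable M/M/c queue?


Stability requires cμ > λ ⇔ c > λ/μ.
λ/μ = 45.49/6.31 = 7.2092
Minimum integer c = ⌊7.2092⌋ + 1 = 8
Check: 8·6.31 = 50.48 > 45.49, while 7·6.31 = 44.17 ≤ 45.49

Final: 8 servers


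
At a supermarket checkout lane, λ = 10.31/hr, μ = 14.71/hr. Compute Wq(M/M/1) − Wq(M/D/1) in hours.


ρ = 10.31/14.71 = 0.7009
Wq(M/M/1) = ρ/(μ−λ) = 0.7009/4.40 = 0.15929 hr
Wq(M/D/1) = ρ/(2(μ−λ)) = 0.07965 hr
Savings = 0.15929 − 0.07965 = 0.07965 hr

Final: 0.07965 hr
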